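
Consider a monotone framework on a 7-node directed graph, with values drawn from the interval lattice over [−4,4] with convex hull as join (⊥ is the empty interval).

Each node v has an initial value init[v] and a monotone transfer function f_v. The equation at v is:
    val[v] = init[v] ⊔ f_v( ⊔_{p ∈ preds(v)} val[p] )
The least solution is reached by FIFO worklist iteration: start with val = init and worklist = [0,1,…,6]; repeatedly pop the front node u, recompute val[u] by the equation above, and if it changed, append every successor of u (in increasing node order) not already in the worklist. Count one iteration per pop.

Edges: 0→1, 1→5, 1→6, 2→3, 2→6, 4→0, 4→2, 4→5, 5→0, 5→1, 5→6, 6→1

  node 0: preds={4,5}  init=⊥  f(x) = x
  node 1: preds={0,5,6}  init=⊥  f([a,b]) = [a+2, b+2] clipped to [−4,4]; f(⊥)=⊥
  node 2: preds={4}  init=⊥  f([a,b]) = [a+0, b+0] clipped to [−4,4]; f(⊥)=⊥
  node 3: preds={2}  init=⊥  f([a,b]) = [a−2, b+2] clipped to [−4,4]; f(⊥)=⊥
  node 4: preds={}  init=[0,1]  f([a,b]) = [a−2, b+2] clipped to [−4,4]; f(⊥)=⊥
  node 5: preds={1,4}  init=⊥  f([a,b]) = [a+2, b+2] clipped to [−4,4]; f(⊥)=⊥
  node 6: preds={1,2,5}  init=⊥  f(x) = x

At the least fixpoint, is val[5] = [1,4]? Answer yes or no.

Trace (11 dequeues):
  [1] u=0 | in [0,1] | out [0,1] | prev ⊥ | push {}
  [2] u=1 | in [0,1] | out [2,3] | prev ⊥ | push {}
  [3] u=2 | in [0,1] | out [0,1] | prev ⊥ | push {}
  [4] u=3 | in [0,1] | out [-2,3] | prev ⊥ | push {}
  [5] u=4 | in ⊥ | out [0,1] | ==
  [6] u=5 | in [0,3] | out [2,4] | prev ⊥ | push {0,1}
  [7] u=6 | in [0,4] | out [0,4] | prev ⊥ | push {}
  [8] u=0 | in [0,4] | out [0,4] | prev [0,1] | push {}
  [9] u=1 | in [0,4] | out [2,4] | prev [2,3] | push {5,6}
  [10] u=5 | in [0,4] | out [2,4] | ==
  [11] u=6 | in [0,4] | out [0,4] | ==

Converged values:
  [0] [0,4]
  [1] [2,4]
  [2] [0,1]
  [3] [-2,3]
  [4] [0,1]
  [5] [2,4]
  [6] [0,4]

no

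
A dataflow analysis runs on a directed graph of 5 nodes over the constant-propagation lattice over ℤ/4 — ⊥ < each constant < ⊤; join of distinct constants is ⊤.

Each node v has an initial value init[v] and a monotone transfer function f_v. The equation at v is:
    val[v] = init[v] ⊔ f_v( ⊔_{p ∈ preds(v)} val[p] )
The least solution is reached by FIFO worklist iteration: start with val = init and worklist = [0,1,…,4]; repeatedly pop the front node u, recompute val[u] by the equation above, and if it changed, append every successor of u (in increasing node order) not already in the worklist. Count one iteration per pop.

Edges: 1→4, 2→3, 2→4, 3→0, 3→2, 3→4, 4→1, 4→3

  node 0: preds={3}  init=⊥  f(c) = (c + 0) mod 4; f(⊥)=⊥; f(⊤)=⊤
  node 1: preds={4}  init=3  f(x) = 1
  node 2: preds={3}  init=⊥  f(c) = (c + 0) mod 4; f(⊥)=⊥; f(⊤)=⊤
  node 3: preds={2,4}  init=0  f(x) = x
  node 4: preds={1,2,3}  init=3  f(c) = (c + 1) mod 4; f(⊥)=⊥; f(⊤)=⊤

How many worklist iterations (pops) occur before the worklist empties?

Trace (10 dequeues):
  [1] u=0 | in 0 | out 0 | prev ⊥ | push {}
  [2] u=1 | in 3 | out ⊤ | prev 3 | push {}
  [3] u=2 | in 0 | out 0 | prev ⊥ | push {}
  [4] u=3 | in ⊤ | out ⊤ | prev 0 | push {0,2}
  [5] u=4 | in ⊤ | out ⊤ | prev 3 | push {1,3}
  [6] u=0 | in ⊤ | out ⊤ | prev 0 | push {}
  [7] u=2 | in ⊤ | out ⊤ | prev 0 | push {4}
  [8] u=1 | in ⊤ | out ⊤ | ==
  [9] u=3 | in ⊤ | out ⊤ | ==
  [10] u=4 | in ⊤ | out ⊤ | ==

Converged values:
  [0] ⊤
  [1] ⊤
  [2] ⊤
  [3] ⊤
  [4] ⊤

10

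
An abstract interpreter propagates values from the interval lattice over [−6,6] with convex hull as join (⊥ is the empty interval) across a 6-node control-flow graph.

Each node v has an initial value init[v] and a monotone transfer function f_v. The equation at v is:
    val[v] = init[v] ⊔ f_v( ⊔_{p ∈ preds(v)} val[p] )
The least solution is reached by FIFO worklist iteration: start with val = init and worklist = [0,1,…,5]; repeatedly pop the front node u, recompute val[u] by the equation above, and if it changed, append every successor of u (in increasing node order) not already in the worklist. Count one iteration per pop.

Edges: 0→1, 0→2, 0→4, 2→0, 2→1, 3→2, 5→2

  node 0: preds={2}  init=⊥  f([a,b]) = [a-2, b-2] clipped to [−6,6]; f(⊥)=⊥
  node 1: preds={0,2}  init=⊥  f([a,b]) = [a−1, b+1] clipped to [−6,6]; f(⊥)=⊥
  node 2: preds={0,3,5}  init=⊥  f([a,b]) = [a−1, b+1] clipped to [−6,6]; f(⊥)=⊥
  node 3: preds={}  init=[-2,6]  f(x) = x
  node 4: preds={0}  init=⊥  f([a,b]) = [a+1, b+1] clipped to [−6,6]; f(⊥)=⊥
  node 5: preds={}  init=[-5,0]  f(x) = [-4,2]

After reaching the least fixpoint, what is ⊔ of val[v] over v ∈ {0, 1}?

[-6,6]

Iteration log — 10 steps:
  step 1. node 0  ⊔preds=⊥  new=⊥  stable
  step 2. node 1  ⊔preds=⊥  new=⊥  stable
  step 3. node 2  ⊔preds=[-5,6]  new=[-6,6]  old=⊥  +wl: 0,1
  step 4. node 3  ⊔preds=⊥  new=[-2,6]  stable
  step 5. node 4  ⊔preds=⊥  new=⊥  stable
  step 6. node 5  ⊔preds=⊥  new=[-5,2]  old=[-5,0]  +wl: 2
  step 7. node 0  ⊔preds=[-6,6]  new=[-6,4]  old=⊥  +wl: 4
  step 8. node 1  ⊔preds=[-6,6]  new=[-6,6]  old=⊥  +wl: 
  step 9. node 2  ⊔preds=[-6,6]  new=[-6,6]  stable
  step 10. node 4  ⊔preds=[-6,4]  new=[-5,5]  old=⊥  +wl: 

Least fixpoint reached:
  node 0: [-6,4]
  node 1: [-6,6]
  node 2: [-6,6]
  node 3: [-2,6]
  node 4: [-5,5]
  node 5: [-5,2]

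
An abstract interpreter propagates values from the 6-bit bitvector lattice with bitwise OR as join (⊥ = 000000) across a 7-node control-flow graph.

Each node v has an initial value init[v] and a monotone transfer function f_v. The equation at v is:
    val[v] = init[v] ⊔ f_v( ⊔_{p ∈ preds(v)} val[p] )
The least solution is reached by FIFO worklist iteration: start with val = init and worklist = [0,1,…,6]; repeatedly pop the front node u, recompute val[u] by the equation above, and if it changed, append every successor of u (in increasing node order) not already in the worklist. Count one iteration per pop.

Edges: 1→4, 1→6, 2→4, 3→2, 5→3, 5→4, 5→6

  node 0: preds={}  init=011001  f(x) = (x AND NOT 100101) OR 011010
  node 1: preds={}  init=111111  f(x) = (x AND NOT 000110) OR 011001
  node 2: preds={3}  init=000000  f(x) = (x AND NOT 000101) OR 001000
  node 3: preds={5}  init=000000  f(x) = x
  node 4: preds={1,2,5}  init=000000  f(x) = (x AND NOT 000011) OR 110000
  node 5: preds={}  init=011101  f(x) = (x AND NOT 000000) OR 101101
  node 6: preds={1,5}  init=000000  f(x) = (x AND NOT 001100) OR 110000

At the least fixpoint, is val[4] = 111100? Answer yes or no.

yes

Trace (12 dequeues):
  [1] u=0 | in 000000 | out 011011 | prev 011001 | push {}
  [2] u=1 | in 000000 | out 111111 | ==
  [3] u=2 | in 000000 | out 001000 | prev 000000 | push {}
  [4] u=3 | in 011101 | out 011101 | prev 000000 | push {2}
  [5] u=4 | in 111111 | out 111100 | prev 000000 | push {}
  [6] u=5 | in 000000 | out 111101 | prev 011101 | push {3,4}
  [7] u=6 | in 111111 | out 110011 | prev 000000 | push {}
  [8] u=2 | in 011101 | out 011000 | prev 001000 | push {}
  [9] u=3 | in 111101 | out 111101 | prev 011101 | push {2}
  [10] u=4 | in 111111 | out 111100 | ==
  [11] u=2 | in 111101 | out 111000 | prev 011000 | push {4}
  [12] u=4 | in 111111 | out 111100 | ==

Converged values:
  [0] 011011
  [1] 111111
  [2] 111000
  [3] 111101
  [4] 111100
  [5] 111101
  [6] 110011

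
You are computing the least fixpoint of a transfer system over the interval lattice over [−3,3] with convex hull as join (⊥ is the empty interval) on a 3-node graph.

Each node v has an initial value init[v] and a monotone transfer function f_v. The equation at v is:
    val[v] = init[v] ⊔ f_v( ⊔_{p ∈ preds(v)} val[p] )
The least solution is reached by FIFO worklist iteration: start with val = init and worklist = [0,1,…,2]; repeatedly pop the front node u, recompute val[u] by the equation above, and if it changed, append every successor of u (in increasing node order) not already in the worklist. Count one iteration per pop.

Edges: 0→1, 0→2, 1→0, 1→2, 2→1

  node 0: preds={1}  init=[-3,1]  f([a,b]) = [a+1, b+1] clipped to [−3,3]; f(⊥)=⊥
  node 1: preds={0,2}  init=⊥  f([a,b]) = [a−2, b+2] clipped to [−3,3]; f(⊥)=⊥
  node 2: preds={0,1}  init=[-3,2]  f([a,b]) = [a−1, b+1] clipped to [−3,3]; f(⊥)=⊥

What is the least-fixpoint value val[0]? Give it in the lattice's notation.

[-3,3]

Worklist (6 pops):
  #1 pop 0: in=⊥ → [-3,1] (no change)
  #2 pop 1: in=[-3,2] → [-3,3] (was ⊥); enqueue [0]
  #3 pop 2: in=[-3,3] → [-3,3] (was [-3,2]); enqueue [1]
  #4 pop 0: in=[-3,3] → [-3,3] (was [-3,1]); enqueue [2]
  #5 pop 1: in=[-3,3] → [-3,3] (no change)
  #6 pop 2: in=[-3,3] → [-3,3] (no change)

Fixpoint:
  val[0] = [-3,3]
  val[1] = [-3,3]
  val[2] = [-3,3]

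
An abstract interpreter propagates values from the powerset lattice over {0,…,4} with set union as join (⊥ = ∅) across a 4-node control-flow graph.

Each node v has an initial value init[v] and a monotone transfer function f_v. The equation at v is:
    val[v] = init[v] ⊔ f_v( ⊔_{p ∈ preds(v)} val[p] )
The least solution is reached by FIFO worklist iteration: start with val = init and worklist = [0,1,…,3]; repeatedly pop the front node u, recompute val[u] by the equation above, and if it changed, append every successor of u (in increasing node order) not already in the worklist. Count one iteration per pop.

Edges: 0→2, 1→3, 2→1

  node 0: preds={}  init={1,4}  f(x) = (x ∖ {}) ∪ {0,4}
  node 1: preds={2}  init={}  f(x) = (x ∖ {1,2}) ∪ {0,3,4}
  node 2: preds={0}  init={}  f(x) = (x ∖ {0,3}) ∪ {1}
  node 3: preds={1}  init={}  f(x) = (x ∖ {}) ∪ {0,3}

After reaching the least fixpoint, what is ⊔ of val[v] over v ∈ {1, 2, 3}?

Iteration log — 5 steps:
  step 1. node 0  ⊔preds={}  new={0,1,4}  old={1,4}  +wl: 
  step 2. node 1  ⊔preds={}  new={0,3,4}  old={}  +wl: 
  step 3. node 2  ⊔preds={0,1,4}  new={1,4}  old={}  +wl: 1
  step 4. node 3  ⊔preds={0,3,4}  new={0,3,4}  old={}  +wl: 
  step 5. node 1  ⊔preds={1,4}  new={0,3,4}  stable

Least fixpoint reached:
  node 0: {0,1,4}
  node 1: {0,3,4}
  node 2: {1,4}
  node 3: {0,3,4}

{0,1,3,4}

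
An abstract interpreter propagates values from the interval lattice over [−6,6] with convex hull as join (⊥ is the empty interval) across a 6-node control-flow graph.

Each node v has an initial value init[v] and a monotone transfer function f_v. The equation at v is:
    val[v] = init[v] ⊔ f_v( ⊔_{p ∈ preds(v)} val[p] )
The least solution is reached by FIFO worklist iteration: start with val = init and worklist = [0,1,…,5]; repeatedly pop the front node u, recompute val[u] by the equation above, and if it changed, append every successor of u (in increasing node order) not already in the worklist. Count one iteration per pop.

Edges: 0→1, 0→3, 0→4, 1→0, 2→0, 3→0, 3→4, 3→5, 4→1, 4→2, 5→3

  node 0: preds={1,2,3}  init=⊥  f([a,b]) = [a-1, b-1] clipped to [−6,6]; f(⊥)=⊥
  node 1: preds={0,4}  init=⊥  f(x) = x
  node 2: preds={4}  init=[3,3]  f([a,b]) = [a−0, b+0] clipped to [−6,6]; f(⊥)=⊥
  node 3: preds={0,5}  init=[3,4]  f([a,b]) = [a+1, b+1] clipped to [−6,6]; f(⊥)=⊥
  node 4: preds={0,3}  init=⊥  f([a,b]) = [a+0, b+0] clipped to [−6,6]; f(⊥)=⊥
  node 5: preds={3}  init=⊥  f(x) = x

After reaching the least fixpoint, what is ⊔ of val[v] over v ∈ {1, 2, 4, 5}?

[-6,6]

Iteration log — 59 steps:
  step 1. node 0  ⊔preds=[3,4]  new=[2,3]  old=⊥  +wl: 
  step 2. node 1  ⊔preds=[2,3]  new=[2,3]  old=⊥  +wl: 0
  step 3. node 2  ⊔preds=⊥  new=[3,3]  stable
  step 4. node 3  ⊔preds=[2,3]  new=[3,4]  stable
  step 5. node 4  ⊔preds=[2,4]  new=[2,4]  old=⊥  +wl: 1,2
  step 6. node 5  ⊔preds=[3,4]  new=[3,4]  old=⊥  +wl: 3
  step 7. node 0  ⊔preds=[2,4]  new=[1,3]  old=[2,3]  +wl: 4
  step 8. node 1  ⊔preds=[1,4]  new=[1,4]  old=[2,3]  +wl: 0
  step 9. node 2  ⊔preds=[2,4]  new=[2,4]  old=[3,3]  +wl: 
  step 10. node 3  ⊔preds=[1,4]  new=[2,5]  old=[3,4]  +wl: 5
  step 11. node 4  ⊔preds=[1,5]  new=[1,5]  old=[2,4]  +wl: 1,2
  step 12. node 0  ⊔preds=[1,5]  new=[0,4]  old=[1,3]  +wl: 3,4
  step 13. node 5  ⊔preds=[2,5]  new=[2,5]  old=[3,4]  +wl: 
  step 14. node 1  ⊔preds=[0,5]  new=[0,5]  old=[1,4]  +wl: 0
  step 15. node 2  ⊔preds=[1,5]  new=[1,5]  old=[2,4]  +wl: 
  step 16. node 3  ⊔preds=[0,5]  new=[1,6]  old=[2,5]  +wl: 5
  step 17. node 4  ⊔preds=[0,6]  new=[0,6]  old=[1,5]  +wl: 1,2
  step 18. node 0  ⊔preds=[0,6]  new=[-1,5]  old=[0,4]  +wl: 3,4
  step 19. node 5  ⊔preds=[1,6]  new=[1,6]  old=[2,5]  +wl: 
  step 20. node 1  ⊔preds=[-1,6]  new=[-1,6]  old=[0,5]  +wl: 0
  step 21. node 2  ⊔preds=[0,6]  new=[0,6]  old=[1,5]  +wl: 
  step 22. node 3  ⊔preds=[-1,6]  new=[0,6]  old=[1,6]  +wl: 5
  step 23. node 4  ⊔preds=[-1,6]  new=[-1,6]  old=[0,6]  +wl: 1,2
  step 24. node 0  ⊔preds=[-1,6]  new=[-2,5]  old=[-1,5]  +wl: 3,4
  step 25. node 5  ⊔preds=[0,6]  new=[0,6]  old=[1,6]  +wl: 
  step 26. node 1  ⊔preds=[-2,6]  new=[-2,6]  old=[-1,6]  +wl: 0
  step 27. node 2  ⊔preds=[-1,6]  new=[-1,6]  old=[0,6]  +wl: 
  step 28. node 3  ⊔preds=[-2,6]  new=[-1,6]  old=[0,6]  +wl: 5
  step 29. node 4  ⊔preds=[-2,6]  new=[-2,6]  old=[-1,6]  +wl: 1,2
  step 30. node 0  ⊔preds=[-2,6]  new=[-3,5]  old=[-2,5]  +wl: 3,4
  step 31. node 5  ⊔preds=[-1,6]  new=[-1,6]  old=[0,6]  +wl: 
  step 32. node 1  ⊔preds=[-3,6]  new=[-3,6]  old=[-2,6]  +wl: 0
  step 33. node 2  ⊔preds=[-2,6]  new=[-2,6]  old=[-1,6]  +wl: 
  step 34. node 3  ⊔preds=[-3,6]  new=[-2,6]  old=[-1,6]  +wl: 5
  step 35. node 4  ⊔preds=[-3,6]  new=[-3,6]  old=[-2,6]  +wl: 1,2
  step 36. node 0  ⊔preds=[-3,6]  new=[-4,5]  old=[-3,5]  +wl: 3,4
  step 37. node 5  ⊔preds=[-2,6]  new=[-2,6]  old=[-1,6]  +wl: 
  step 38. node 1  ⊔preds=[-4,6]  new=[-4,6]  old=[-3,6]  +wl: 0
  step 39. node 2  ⊔preds=[-3,6]  new=[-3,6]  old=[-2,6]  +wl: 
  step 40. node 3  ⊔preds=[-4,6]  new=[-3,6]  old=[-2,6]  +wl: 5
  step 41. node 4  ⊔preds=[-4,6]  new=[-4,6]  old=[-3,6]  +wl: 1,2
  step 42. node 0  ⊔preds=[-4,6]  new=[-5,5]  old=[-4,5]  +wl: 3,4
  step 43. node 5  ⊔preds=[-3,6]  new=[-3,6]  old=[-2,6]  +wl: 
  step 44. node 1  ⊔preds=[-5,6]  new=[-5,6]  old=[-4,6]  +wl: 0
  step 45. node 2  ⊔preds=[-4,6]  new=[-4,6]  old=[-3,6]  +wl: 
  step 46. node 3  ⊔preds=[-5,6]  new=[-4,6]  old=[-3,6]  +wl: 5
  step 47. node 4  ⊔preds=[-5,6]  new=[-5,6]  old=[-4,6]  +wl: 1,2
  step 48. node 0  ⊔preds=[-5,6]  new=[-6,5]  old=[-5,5]  +wl: 3,4
  step 49. node 5  ⊔preds=[-4,6]  new=[-4,6]  old=[-3,6]  +wl: 
  step 50. node 1  ⊔preds=[-6,6]  new=[-6,6]  old=[-5,6]  +wl: 0
  step 51. node 2  ⊔preds=[-5,6]  new=[-5,6]  old=[-4,6]  +wl: 
  step 52. node 3  ⊔preds=[-6,6]  new=[-5,6]  old=[-4,6]  +wl: 5
  step 53. node 4  ⊔preds=[-6,6]  new=[-6,6]  old=[-5,6]  +wl: 1,2
  step 54. node 0  ⊔preds=[-6,6]  new=[-6,5]  stable
  step 55. node 5  ⊔preds=[-5,6]  new=[-5,6]  old=[-4,6]  +wl: 3
  step 56. node 1  ⊔preds=[-6,6]  new=[-6,6]  stable
  step 57. node 2  ⊔preds=[-6,6]  new=[-6,6]  old=[-5,6]  +wl: 0
  step 58. node 3  ⊔preds=[-6,6]  new=[-5,6]  stable
  step 59. node 0  ⊔preds=[-6,6]  new=[-6,5]  stable

Least fixpoint reached:
  node 0: [-6,5]
  node 1: [-6,6]
  node 2: [-6,6]
  node 3: [-5,6]
  node 4: [-6,6]
  node 5: [-5,6]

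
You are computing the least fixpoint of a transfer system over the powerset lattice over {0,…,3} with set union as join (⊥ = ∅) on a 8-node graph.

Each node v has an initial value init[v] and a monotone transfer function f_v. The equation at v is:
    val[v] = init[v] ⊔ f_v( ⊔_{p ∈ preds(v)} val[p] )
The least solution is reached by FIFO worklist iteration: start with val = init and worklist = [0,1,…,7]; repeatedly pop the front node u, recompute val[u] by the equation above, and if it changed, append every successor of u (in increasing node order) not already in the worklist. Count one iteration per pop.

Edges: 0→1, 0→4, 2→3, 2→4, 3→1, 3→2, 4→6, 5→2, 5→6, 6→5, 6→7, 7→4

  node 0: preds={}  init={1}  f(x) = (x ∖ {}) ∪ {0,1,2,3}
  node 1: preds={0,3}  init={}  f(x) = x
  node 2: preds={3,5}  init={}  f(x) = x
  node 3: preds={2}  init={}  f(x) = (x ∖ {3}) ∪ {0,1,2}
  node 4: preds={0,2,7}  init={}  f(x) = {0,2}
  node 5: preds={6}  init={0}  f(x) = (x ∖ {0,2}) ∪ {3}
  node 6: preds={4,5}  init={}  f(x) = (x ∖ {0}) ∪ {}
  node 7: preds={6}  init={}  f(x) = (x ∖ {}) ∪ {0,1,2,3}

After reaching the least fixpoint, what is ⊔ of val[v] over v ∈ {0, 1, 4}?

Worklist (13 pops):
  #1 pop 0: in={} → {0,1,2,3} (was {1}); enqueue []
  #2 pop 1: in={0,1,2,3} → {0,1,2,3} (was {}); enqueue []
  #3 pop 2: in={0} → {0} (was {}); enqueue []
  #4 pop 3: in={0} → {0,1,2} (was {}); enqueue [1,2]
  #5 pop 4: in={0,1,2,3} → {0,2} (was {}); enqueue []
  #6 pop 5: in={} → {0,3} (was {0}); enqueue []
  #7 pop 6: in={0,2,3} → {2,3} (was {}); enqueue [5]
  #8 pop 7: in={2,3} → {0,1,2,3} (was {}); enqueue [4]
  #9 pop 1: in={0,1,2,3} → {0,1,2,3} (no change)
  #10 pop 2: in={0,1,2,3} → {0,1,2,3} (was {0}); enqueue [3]
  #11 pop 5: in={2,3} → {0,3} (no change)
  #12 pop 4: in={0,1,2,3} → {0,2} (no change)
  #13 pop 3: in={0,1,2,3} → {0,1,2} (no change)

Fixpoint:
  val[0] = {0,1,2,3}
  val[1] = {0,1,2,3}
  val[2] = {0,1,2,3}
  val[3] = {0,1,2}
  val[4] = {0,2}
  val[5] = {0,3}
  val[6] = {2,3}
  val[7] = {0,1,2,3}

{0,1,2,3}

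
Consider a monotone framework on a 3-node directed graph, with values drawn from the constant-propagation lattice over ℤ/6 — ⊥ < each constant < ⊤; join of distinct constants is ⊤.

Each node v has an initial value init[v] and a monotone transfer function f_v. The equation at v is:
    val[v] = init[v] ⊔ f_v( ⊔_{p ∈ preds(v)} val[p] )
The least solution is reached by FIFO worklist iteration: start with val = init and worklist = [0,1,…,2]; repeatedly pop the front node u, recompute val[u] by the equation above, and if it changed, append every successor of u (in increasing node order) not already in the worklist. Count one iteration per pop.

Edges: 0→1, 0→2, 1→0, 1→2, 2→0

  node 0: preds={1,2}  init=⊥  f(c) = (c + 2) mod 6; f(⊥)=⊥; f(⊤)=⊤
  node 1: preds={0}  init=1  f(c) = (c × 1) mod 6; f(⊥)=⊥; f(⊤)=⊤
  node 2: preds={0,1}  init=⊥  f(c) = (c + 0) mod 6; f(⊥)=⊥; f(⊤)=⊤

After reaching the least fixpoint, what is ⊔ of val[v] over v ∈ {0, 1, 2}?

Trace (6 dequeues):
  [1] u=0 | in 1 | out 3 | prev ⊥ | push {}
  [2] u=1 | in 3 | out ⊤ | prev 1 | push {0}
  [3] u=2 | in ⊤ | out ⊤ | prev ⊥ | push {}
  [4] u=0 | in ⊤ | out ⊤ | prev 3 | push {1,2}
  [5] u=1 | in ⊤ | out ⊤ | ==
  [6] u=2 | in ⊤ | out ⊤ | ==

Converged values:
  [0] ⊤
  [1] ⊤
  [2] ⊤

⊤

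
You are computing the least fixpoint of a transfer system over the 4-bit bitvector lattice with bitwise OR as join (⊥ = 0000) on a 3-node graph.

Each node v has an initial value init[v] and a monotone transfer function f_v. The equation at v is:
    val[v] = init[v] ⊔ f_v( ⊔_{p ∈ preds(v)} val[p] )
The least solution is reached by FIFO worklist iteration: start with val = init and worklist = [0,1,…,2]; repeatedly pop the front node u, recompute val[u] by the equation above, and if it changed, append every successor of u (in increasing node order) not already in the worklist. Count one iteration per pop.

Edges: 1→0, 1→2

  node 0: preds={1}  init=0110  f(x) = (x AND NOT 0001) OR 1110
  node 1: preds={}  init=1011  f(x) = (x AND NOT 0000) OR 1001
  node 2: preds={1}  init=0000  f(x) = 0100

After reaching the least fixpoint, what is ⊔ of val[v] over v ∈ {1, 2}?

1111

Iteration log — 3 steps:
  step 1. node 0  ⊔preds=1011  new=1110  old=0110  +wl: 
  step 2. node 1  ⊔preds=0000  new=1011  stable
  step 3. node 2  ⊔preds=1011  new=0100  old=0000  +wl: 

Least fixpoint reached:
  node 0: 1110
  node 1: 1011
  node 2: 0100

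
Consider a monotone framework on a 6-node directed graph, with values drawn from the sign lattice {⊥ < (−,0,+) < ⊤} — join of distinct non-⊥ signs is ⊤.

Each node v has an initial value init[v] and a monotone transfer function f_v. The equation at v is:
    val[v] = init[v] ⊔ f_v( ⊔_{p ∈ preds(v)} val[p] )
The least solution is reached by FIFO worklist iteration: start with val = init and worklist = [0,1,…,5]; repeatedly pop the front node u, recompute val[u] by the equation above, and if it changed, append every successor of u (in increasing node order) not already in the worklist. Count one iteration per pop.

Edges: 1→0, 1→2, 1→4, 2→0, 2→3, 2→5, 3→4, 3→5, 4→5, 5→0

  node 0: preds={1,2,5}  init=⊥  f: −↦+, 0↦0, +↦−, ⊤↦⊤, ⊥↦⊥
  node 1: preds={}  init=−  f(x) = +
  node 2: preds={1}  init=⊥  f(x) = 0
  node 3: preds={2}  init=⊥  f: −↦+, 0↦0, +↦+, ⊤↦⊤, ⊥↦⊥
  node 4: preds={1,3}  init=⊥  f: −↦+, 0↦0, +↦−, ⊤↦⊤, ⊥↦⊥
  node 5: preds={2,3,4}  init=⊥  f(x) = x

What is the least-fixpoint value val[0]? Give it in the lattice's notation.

⊤

Worklist (7 pops):
  #1 pop 0: in=− → + (was ⊥); enqueue []
  #2 pop 1: in=⊥ → ⊤ (was −); enqueue [0]
  #3 pop 2: in=⊤ → 0 (was ⊥); enqueue []
  #4 pop 3: in=0 → 0 (was ⊥); enqueue []
  #5 pop 4: in=⊤ → ⊤ (was ⊥); enqueue []
  #6 pop 5: in=⊤ → ⊤ (was ⊥); enqueue []
  #7 pop 0: in=⊤ → ⊤ (was +); enqueue []

Fixpoint:
  val[0] = ⊤
  val[1] = ⊤
  val[2] = 0
  val[3] = 0
  val[4] = ⊤
  val[5] = ⊤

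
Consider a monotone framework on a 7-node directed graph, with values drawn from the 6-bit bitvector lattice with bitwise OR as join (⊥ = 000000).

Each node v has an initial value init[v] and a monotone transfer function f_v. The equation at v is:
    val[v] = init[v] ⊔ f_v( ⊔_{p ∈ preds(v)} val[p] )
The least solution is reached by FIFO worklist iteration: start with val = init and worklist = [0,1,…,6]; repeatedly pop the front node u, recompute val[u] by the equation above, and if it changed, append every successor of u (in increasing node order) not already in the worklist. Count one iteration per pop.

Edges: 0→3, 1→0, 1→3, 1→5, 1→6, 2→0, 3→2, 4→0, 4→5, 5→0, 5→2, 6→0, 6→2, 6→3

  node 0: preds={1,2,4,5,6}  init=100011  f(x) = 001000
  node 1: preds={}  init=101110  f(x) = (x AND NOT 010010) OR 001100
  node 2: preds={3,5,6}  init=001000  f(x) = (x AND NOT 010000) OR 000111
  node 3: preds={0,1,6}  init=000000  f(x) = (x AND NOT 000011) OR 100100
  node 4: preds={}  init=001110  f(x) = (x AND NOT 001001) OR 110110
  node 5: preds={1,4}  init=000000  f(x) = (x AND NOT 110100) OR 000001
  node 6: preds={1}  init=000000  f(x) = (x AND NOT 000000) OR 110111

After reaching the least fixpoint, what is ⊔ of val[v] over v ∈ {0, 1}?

101111

Iteration log — 12 steps:
  step 1. node 0  ⊔preds=101110  new=101011  old=100011  +wl: 
  step 2. node 1  ⊔preds=000000  new=101110  stable
  step 3. node 2  ⊔preds=000000  new=001111  old=001000  +wl: 0
  step 4. node 3  ⊔preds=101111  new=101100  old=000000  +wl: 2
  step 5. node 4  ⊔preds=000000  new=111110  old=001110  +wl: 
  step 6. node 5  ⊔preds=111110  new=001011  old=000000  +wl: 
  step 7. node 6  ⊔preds=101110  new=111111  old=000000  +wl: 3
  step 8. node 0  ⊔preds=111111  new=101011  stable
  step 9. node 2  ⊔preds=111111  new=101111  old=001111  +wl: 0
  step 10. node 3  ⊔preds=111111  new=111100  old=101100  +wl: 2
  step 11. node 0  ⊔preds=111111  new=101011  stable
  step 12. node 2  ⊔preds=111111  new=101111  stable

Least fixpoint reached:
  node 0: 101011
  node 1: 101110
  node 2: 101111
  node 3: 111100
  node 4: 111110
  node 5: 001011
  node 6: 111111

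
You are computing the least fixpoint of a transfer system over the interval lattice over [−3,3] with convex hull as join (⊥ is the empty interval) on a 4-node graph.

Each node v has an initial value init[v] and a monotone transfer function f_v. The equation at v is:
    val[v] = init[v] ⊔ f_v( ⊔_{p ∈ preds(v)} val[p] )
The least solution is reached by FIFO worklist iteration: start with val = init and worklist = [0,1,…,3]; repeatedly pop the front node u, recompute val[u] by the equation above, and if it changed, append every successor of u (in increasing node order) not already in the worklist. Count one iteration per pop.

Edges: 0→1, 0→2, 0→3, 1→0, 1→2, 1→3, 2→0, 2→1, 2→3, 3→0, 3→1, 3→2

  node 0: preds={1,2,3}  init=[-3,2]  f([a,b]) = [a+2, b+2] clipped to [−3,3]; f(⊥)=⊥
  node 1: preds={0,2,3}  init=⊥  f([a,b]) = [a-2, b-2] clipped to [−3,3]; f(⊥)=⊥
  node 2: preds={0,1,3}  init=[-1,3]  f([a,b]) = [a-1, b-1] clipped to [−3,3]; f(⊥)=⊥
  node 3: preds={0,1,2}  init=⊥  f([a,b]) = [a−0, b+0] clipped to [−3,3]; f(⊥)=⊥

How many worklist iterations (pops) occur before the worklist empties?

Worklist (7 pops):
  #1 pop 0: in=[-1,3] → [-3,3] (was [-3,2]); enqueue []
  #2 pop 1: in=[-3,3] → [-3,1] (was ⊥); enqueue [0]
  #3 pop 2: in=[-3,3] → [-3,3] (was [-1,3]); enqueue [1]
  #4 pop 3: in=[-3,3] → [-3,3] (was ⊥); enqueue [2]
  #5 pop 0: in=[-3,3] → [-3,3] (no change)
  #6 pop 1: in=[-3,3] → [-3,1] (no change)
  #7 pop 2: in=[-3,3] → [-3,3] (no change)

Fixpoint:
  val[0] = [-3,3]
  val[1] = [-3,1]
  val[2] = [-3,3]
  val[3] = [-3,3]

7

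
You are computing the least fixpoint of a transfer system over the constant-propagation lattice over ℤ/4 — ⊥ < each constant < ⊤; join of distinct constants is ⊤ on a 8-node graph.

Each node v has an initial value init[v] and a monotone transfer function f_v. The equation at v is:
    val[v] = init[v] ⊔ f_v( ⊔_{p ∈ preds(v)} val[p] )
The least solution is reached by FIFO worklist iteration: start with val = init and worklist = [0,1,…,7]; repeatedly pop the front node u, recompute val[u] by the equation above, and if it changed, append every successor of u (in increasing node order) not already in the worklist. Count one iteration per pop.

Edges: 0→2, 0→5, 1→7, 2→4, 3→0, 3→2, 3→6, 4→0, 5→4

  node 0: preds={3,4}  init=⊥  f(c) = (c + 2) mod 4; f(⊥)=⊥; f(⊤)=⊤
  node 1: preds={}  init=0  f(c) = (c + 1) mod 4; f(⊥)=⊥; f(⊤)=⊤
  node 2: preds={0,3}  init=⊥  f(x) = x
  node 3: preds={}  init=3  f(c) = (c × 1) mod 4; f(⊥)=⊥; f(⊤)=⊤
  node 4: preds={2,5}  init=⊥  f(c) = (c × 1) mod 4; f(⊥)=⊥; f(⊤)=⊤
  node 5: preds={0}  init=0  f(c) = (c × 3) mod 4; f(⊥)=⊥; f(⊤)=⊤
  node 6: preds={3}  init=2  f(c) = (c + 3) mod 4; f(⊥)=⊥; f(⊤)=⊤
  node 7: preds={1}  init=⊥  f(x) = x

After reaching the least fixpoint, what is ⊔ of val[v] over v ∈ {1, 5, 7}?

Trace (12 dequeues):
  [1] u=0 | in 3 | out 1 | prev ⊥ | push {}
  [2] u=1 | in ⊥ | out 0 | ==
  [3] u=2 | in ⊤ | out ⊤ | prev ⊥ | push {}
  [4] u=3 | in ⊥ | out 3 | ==
  [5] u=4 | in ⊤ | out ⊤ | prev ⊥ | push {0}
  [6] u=5 | in 1 | out ⊤ | prev 0 | push {4}
  [7] u=6 | in 3 | out 2 | ==
  [8] u=7 | in 0 | out 0 | prev ⊥ | push {}
  [9] u=0 | in ⊤ | out ⊤ | prev 1 | push {2,5}
  [10] u=4 | in ⊤ | out ⊤ | ==
  [11] u=2 | in ⊤ | out ⊤ | ==
  [12] u=5 | in ⊤ | out ⊤ | ==

Converged values:
  [0] ⊤
  [1] 0
  [2] ⊤
  [3] 3
  [4] ⊤
  [5] ⊤
  [6] 2
  [7] 0

⊤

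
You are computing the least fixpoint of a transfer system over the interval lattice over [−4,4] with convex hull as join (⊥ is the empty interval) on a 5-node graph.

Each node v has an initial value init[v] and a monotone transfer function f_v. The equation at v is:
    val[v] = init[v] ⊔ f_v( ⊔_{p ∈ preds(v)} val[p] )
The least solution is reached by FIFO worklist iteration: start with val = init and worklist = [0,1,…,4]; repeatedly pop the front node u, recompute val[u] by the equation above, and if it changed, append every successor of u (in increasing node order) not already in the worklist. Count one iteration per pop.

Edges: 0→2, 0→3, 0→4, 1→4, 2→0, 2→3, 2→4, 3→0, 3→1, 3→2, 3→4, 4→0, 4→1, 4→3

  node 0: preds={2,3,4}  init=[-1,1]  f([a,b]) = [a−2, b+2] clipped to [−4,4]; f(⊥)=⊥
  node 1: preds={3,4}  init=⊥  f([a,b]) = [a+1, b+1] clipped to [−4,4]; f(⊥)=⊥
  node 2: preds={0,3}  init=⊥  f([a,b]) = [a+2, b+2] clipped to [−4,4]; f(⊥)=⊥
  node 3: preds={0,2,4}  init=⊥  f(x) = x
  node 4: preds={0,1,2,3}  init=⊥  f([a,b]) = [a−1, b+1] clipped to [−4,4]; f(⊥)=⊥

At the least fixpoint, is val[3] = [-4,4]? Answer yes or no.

Trace (15 dequeues):
  [1] u=0 | in ⊥ | out [-1,1] | ==
  [2] u=1 | in ⊥ | out ⊥ | ==
  [3] u=2 | in [-1,1] | out [1,3] | prev ⊥ | push {0}
  [4] u=3 | in [-1,3] | out [-1,3] | prev ⊥ | push {1,2}
  [5] u=4 | in [-1,3] | out [-2,4] | prev ⊥ | push {3}
  [6] u=0 | in [-2,4] | out [-4,4] | prev [-1,1] | push {4}
  [7] u=1 | in [-2,4] | out [-1,4] | prev ⊥ | push {}
  [8] u=2 | in [-4,4] | out [-2,4] | prev [1,3] | push {0}
  [9] u=3 | in [-4,4] | out [-4,4] | prev [-1,3] | push {1,2}
  [10] u=4 | in [-4,4] | out [-4,4] | prev [-2,4] | push {3}
  [11] u=0 | in [-4,4] | out [-4,4] | ==
  [12] u=1 | in [-4,4] | out [-3,4] | prev [-1,4] | push {4}
  [13] u=2 | in [-4,4] | out [-2,4] | ==
  [14] u=3 | in [-4,4] | out [-4,4] | ==
  [15] u=4 | in [-4,4] | out [-4,4] | ==

Converged values:
  [0] [-4,4]
  [1] [-3,4]
  [2] [-2,4]
  [3] [-4,4]
  [4] [-4,4]

yes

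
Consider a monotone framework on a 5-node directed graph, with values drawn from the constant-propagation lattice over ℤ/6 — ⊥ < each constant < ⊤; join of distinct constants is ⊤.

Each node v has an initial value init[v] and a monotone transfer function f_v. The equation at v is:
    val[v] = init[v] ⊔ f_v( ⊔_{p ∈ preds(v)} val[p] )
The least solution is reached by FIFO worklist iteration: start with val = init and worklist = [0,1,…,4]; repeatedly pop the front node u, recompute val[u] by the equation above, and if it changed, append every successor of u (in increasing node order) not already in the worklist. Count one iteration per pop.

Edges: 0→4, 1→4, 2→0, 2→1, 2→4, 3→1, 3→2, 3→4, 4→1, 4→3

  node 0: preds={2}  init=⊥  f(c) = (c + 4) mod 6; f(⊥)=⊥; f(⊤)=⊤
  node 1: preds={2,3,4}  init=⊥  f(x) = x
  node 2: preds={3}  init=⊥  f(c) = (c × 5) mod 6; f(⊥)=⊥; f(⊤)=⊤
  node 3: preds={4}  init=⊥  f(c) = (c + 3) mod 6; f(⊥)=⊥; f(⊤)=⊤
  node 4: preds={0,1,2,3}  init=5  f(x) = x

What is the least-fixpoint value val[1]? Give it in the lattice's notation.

Trace (16 dequeues):
  [1] u=0 | in ⊥ | out ⊥ | ==
  [2] u=1 | in 5 | out 5 | prev ⊥ | push {}
  [3] u=2 | in ⊥ | out ⊥ | ==
  [4] u=3 | in 5 | out 2 | prev ⊥ | push {1,2}
  [5] u=4 | in ⊤ | out ⊤ | prev 5 | push {3}
  [6] u=1 | in ⊤ | out ⊤ | prev 5 | push {4}
  [7] u=2 | in 2 | out 4 | prev ⊥ | push {0,1}
  [8] u=3 | in ⊤ | out ⊤ | prev 2 | push {2}
  [9] u=4 | in ⊤ | out ⊤ | ==
  [10] u=0 | in 4 | out 2 | prev ⊥ | push {4}
  [11] u=1 | in ⊤ | out ⊤ | ==
  [12] u=2 | in ⊤ | out ⊤ | prev 4 | push {0,1}
  [13] u=4 | in ⊤ | out ⊤ | ==
  [14] u=0 | in ⊤ | out ⊤ | prev 2 | push {4}
  [15] u=1 | in ⊤ | out ⊤ | ==
  [16] u=4 | in ⊤ | out ⊤ | ==

Converged values:
  [0] ⊤
  [1] ⊤
  [2] ⊤
  [3] ⊤
  [4] ⊤

⊤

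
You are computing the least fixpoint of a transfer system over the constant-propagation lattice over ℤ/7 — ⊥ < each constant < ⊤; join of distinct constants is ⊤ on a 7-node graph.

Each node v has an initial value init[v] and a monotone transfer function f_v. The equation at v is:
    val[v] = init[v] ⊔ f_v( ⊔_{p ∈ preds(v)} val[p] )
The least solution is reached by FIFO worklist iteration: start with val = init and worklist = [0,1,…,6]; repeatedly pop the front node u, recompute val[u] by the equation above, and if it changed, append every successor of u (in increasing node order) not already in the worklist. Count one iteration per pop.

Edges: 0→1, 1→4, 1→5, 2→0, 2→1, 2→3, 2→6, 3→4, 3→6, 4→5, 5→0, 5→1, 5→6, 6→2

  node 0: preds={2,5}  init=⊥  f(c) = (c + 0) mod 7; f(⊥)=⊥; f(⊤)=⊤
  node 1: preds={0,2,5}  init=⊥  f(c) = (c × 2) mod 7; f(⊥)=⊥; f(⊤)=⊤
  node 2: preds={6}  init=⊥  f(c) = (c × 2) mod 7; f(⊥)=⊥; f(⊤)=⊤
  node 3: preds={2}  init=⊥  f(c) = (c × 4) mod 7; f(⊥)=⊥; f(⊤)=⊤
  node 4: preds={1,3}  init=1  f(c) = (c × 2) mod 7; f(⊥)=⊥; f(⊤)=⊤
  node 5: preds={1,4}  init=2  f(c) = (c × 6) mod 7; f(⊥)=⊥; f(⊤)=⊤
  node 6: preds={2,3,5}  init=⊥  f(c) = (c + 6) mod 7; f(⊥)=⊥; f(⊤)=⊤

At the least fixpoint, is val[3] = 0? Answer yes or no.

no

Worklist (17 pops):
  #1 pop 0: in=2 → 2 (was ⊥); enqueue []
  #2 pop 1: in=2 → 4 (was ⊥); enqueue []
  #3 pop 2: in=⊥ → ⊥ (no change)
  #4 pop 3: in=⊥ → ⊥ (no change)
  #5 pop 4: in=4 → 1 (no change)
  #6 pop 5: in=⊤ → ⊤ (was 2); enqueue [0,1]
  #7 pop 6: in=⊤ → ⊤ (was ⊥); enqueue [2]
  #8 pop 0: in=⊤ → ⊤ (was 2); enqueue []
  #9 pop 1: in=⊤ → ⊤ (was 4); enqueue [4,5]
  #10 pop 2: in=⊤ → ⊤ (was ⊥); enqueue [0,1,3,6]
  #11 pop 4: in=⊤ → ⊤ (was 1); enqueue []
  #12 pop 5: in=⊤ → ⊤ (no change)
  #13 pop 0: in=⊤ → ⊤ (no change)
  #14 pop 1: in=⊤ → ⊤ (no change)
  #15 pop 3: in=⊤ → ⊤ (was ⊥); enqueue [4]
  #16 pop 6: in=⊤ → ⊤ (no change)
  #17 pop 4: in=⊤ → ⊤ (no change)

Fixpoint:
  val[0] = ⊤
  val[1] = ⊤
  val[2] = ⊤
  val[3] = ⊤
  val[4] = ⊤
  val[5] = ⊤
  val[6] = ⊤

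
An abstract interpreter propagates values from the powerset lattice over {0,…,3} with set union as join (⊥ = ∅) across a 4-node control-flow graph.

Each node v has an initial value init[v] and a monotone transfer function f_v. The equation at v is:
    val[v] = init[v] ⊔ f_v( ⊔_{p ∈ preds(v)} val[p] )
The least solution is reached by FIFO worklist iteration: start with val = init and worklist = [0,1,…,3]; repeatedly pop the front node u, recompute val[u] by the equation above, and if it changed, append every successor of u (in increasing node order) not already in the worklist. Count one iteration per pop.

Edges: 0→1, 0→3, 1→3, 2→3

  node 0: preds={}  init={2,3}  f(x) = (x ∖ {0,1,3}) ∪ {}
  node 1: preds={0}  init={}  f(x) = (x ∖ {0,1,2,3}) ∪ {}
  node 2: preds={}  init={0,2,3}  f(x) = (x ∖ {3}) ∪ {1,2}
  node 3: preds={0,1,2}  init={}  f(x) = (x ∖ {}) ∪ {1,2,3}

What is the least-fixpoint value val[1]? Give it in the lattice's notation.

{}

Worklist (4 pops):
  #1 pop 0: in={} → {2,3} (no change)
  #2 pop 1: in={2,3} → {} (no change)
  #3 pop 2: in={} → {0,1,2,3} (was {0,2,3}); enqueue []
  #4 pop 3: in={0,1,2,3} → {0,1,2,3} (was {}); enqueue []

Fixpoint:
  val[0] = {2,3}
  val[1] = {}
  val[2] = {0,1,2,3}
  val[3] = {0,1,2,3}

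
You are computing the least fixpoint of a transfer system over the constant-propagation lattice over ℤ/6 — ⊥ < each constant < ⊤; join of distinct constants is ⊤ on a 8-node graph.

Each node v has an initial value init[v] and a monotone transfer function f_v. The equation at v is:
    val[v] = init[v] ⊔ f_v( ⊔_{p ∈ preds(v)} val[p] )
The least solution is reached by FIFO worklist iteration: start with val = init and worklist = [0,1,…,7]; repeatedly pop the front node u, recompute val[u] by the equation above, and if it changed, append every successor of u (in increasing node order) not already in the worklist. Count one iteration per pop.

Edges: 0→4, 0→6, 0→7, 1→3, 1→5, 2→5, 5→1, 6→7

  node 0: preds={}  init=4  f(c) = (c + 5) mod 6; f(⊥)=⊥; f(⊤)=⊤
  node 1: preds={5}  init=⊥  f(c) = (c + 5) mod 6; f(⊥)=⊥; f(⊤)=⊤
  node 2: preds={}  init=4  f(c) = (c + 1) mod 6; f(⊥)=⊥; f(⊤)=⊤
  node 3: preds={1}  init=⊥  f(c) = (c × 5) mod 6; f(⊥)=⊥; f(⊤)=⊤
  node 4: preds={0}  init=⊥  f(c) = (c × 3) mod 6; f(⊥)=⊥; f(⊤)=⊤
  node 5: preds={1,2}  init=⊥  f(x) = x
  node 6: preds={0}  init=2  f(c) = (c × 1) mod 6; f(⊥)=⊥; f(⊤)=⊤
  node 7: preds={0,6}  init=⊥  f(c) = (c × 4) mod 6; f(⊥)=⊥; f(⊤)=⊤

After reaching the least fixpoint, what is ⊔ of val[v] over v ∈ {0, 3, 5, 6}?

⊤

Trace (14 dequeues):
  [1] u=0 | in ⊥ | out 4 | ==
  [2] u=1 | in ⊥ | out ⊥ | ==
  [3] u=2 | in ⊥ | out 4 | ==
  [4] u=3 | in ⊥ | out ⊥ | ==
  [5] u=4 | in 4 | out 0 | prev ⊥ | push {}
  [6] u=5 | in 4 | out 4 | prev ⊥ | push {1}
  [7] u=6 | in 4 | out ⊤ | prev 2 | push {}
  [8] u=7 | in ⊤ | out ⊤ | prev ⊥ | push {}
  [9] u=1 | in 4 | out 3 | prev ⊥ | push {3,5}
  [10] u=3 | in 3 | out 3 | prev ⊥ | push {}
  [11] u=5 | in ⊤ | out ⊤ | prev 4 | push {1}
  [12] u=1 | in ⊤ | out ⊤ | prev 3 | push {3,5}
  [13] u=3 | in ⊤ | out ⊤ | prev 3 | push {}
  [14] u=5 | in ⊤ | out ⊤ | ==

Converged values:
  [0] 4
  [1] ⊤
  [2] 4
  [3] ⊤
  [4] 0
  [5] ⊤
  [6] ⊤
  [7] ⊤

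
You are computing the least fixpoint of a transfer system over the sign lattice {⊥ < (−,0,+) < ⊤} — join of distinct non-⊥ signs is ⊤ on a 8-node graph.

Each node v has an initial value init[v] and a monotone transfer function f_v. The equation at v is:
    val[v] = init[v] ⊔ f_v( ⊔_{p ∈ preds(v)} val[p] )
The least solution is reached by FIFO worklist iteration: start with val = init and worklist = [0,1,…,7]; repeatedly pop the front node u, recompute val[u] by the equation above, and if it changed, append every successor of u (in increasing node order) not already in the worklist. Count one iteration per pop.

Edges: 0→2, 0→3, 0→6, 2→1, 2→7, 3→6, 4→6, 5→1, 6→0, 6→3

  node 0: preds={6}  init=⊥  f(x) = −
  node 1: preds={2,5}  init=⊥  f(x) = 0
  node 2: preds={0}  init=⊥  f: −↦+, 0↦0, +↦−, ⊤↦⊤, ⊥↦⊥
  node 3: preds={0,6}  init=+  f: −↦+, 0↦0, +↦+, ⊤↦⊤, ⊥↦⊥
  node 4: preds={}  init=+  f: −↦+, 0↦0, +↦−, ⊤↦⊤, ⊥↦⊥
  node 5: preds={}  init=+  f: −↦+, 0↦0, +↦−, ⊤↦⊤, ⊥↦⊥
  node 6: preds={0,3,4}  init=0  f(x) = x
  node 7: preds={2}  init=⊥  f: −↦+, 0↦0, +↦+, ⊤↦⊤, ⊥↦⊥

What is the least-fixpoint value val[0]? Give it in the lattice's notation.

−

Iteration log — 11 steps:
  step 1. node 0  ⊔preds=0  new=−  old=⊥  +wl: 
  step 2. node 1  ⊔preds=+  new=0  old=⊥  +wl: 
  step 3. node 2  ⊔preds=−  new=+  old=⊥  +wl: 1
  step 4. node 3  ⊔preds=⊤  new=⊤  old=+  +wl: 
  step 5. node 4  ⊔preds=⊥  new=+  stable
  step 6. node 5  ⊔preds=⊥  new=+  stable
  step 7. node 6  ⊔preds=⊤  new=⊤  old=0  +wl: 0,3
  step 8. node 7  ⊔preds=+  new=+  old=⊥  +wl: 
  step 9. node 1  ⊔preds=+  new=0  stable
  step 10. node 0  ⊔preds=⊤  new=−  stable
  step 11. node 3  ⊔preds=⊤  new=⊤  stable

Least fixpoint reached:
  node 0: −
  node 1: 0
  node 2: +
  node 3: ⊤
  node 4: +
  node 5: +
  node 6: ⊤
  node 7: +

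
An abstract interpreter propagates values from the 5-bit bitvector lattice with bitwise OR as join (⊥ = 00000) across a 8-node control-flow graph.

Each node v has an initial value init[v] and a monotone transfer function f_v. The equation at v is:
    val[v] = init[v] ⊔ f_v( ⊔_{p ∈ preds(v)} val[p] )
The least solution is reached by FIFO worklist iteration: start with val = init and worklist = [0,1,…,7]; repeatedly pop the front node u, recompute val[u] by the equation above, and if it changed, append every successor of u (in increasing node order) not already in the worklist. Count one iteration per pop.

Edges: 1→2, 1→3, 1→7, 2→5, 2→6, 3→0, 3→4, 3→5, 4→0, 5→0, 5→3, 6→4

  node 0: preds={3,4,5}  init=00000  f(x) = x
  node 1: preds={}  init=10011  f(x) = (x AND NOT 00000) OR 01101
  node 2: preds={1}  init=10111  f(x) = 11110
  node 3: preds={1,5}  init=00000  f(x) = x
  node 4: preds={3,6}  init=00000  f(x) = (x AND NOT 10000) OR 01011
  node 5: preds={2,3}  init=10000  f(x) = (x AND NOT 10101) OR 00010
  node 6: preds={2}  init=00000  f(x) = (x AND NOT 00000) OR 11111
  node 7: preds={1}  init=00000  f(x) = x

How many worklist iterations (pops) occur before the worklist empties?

Iteration log — 11 steps:
  step 1. node 0  ⊔preds=10000  new=10000  old=00000  +wl: 
  step 2. node 1  ⊔preds=00000  new=11111  old=10011  +wl: 
  step 3. node 2  ⊔preds=11111  new=11111  old=10111  +wl: 
  step 4. node 3  ⊔preds=11111  new=11111  old=00000  +wl: 0
  step 5. node 4  ⊔preds=11111  new=01111  old=00000  +wl: 
  step 6. node 5  ⊔preds=11111  new=11010  old=10000  +wl: 3
  step 7. node 6  ⊔preds=11111  new=11111  old=00000  +wl: 4
  step 8. node 7  ⊔preds=11111  new=11111  old=00000  +wl: 
  step 9. node 0  ⊔preds=11111  new=11111  old=10000  +wl: 
  step 10. node 3  ⊔preds=11111  new=11111  stable
  step 11. node 4  ⊔preds=11111  new=01111  stable

Least fixpoint reached:
  node 0: 11111
  node 1: 11111
  node 2: 11111
  node 3: 11111
  node 4: 01111
  node 5: 11010
  node 6: 11111
  node 7: 11111

11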